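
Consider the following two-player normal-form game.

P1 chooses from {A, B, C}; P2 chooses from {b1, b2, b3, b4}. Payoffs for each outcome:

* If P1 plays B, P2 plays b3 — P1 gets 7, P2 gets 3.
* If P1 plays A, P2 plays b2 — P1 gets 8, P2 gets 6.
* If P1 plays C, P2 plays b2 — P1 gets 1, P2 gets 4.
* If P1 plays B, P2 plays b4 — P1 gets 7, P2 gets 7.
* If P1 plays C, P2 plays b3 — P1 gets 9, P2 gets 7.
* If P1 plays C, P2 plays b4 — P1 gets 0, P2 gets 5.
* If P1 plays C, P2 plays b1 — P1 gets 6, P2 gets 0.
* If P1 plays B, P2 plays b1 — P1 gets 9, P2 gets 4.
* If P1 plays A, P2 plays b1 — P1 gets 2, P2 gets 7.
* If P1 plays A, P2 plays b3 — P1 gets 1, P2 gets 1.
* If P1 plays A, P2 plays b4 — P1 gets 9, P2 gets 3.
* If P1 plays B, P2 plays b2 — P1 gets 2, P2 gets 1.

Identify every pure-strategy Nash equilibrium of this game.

The unique pure-strategy Nash equilibrium is (C, b3).

For each player, find the best response to each opponent profile; mutual best responses are the pure NE.
P1 against b1: payoffs 2, 9, 6 → best response B.
P1 against b2: payoffs 8, 2, 1 → best response A.
P1 against b3: payoffs 1, 7, 9 → best response C.
P1 against b4: payoffs 9, 7, 0 → best response A.
P2 against A: payoffs 7, 6, 1, 3 → best response b1.
P2 against B: payoffs 4, 1, 3, 7 → best response b4.
P2 against C: payoffs 0, 4, 7, 5 → best response b3.
Mutual best responses: (C, b3).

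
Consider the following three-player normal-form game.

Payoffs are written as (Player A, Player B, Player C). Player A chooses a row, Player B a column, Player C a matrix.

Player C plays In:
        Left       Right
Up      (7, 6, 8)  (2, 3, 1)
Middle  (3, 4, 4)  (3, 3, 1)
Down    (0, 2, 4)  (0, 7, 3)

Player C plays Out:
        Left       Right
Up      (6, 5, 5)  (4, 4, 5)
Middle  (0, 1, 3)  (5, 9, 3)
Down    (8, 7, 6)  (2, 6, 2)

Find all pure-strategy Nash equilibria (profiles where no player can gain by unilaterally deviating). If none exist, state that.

Player A against (Left, In): payoffs 7, 3, 0 → best response Up.
Player A against (Left, Out): payoffs 6, 0, 8 → best response Down.
Player A against (Right, In): payoffs 2, 3, 0 → best response Middle.
Player A against (Right, Out): payoffs 4, 5, 2 → best response Middle.
Player B against (Up, In): payoffs 6, 3 → best response Left.
Player B against (Up, Out): payoffs 5, 4 → best response Left.
Player B against (Middle, In): payoffs 4, 3 → best response Left.
Player B against (Middle, Out): payoffs 1, 9 → best response Right.
Player B against (Down, In): payoffs 2, 7 → best response Right.
Player B against (Down, Out): payoffs 7, 6 → best response Left.
Player C against (Up, Left): payoffs 8, 5 → best response In.
Player C against (Up, Right): payoffs 1, 5 → best response Out.
Player C against (Middle, Left): payoffs 4, 3 → best response In.
Player C against (Middle, Right): payoffs 1, 3 → best response Out.
Player C against (Down, Left): payoffs 4, 6 → best response Out.
Player C against (Down, Right): payoffs 3, 2 → best response In.
Mutual best responses: (Up, Left, In); (Middle, Right, Out); (Down, Left, Out).

(Up, Left, In) and (Middle, Right, Out) and (Down, Left, Out)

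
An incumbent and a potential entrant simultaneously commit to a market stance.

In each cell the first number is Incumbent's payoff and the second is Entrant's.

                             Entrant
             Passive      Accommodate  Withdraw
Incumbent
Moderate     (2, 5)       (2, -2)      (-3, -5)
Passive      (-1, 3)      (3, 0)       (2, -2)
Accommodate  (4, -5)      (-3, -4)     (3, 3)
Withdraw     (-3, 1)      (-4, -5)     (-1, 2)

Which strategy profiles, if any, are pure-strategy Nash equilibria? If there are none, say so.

The unique pure-strategy Nash equilibrium is (Accommodate, Withdraw).

Incumbent against Passive: payoffs 2, -1, 4, -3 → best response Accommodate.
Incumbent against Accommodate: payoffs 2, 3, -3, -4 → best response Passive.
Incumbent against Withdraw: payoffs -3, 2, 3, -1 → best response Accommodate.
Entrant against Moderate: payoffs 5, -2, -5 → best response Passive.
Entrant against Passive: payoffs 3, 0, -2 → best response Passive.
Entrant against Accommodate: payoffs -5, -4, 3 → best response Withdraw.
Entrant against Withdraw: payoffs 1, -5, 2 → best response Withdraw.
Mutual best responses: (Accommodate, Withdraw).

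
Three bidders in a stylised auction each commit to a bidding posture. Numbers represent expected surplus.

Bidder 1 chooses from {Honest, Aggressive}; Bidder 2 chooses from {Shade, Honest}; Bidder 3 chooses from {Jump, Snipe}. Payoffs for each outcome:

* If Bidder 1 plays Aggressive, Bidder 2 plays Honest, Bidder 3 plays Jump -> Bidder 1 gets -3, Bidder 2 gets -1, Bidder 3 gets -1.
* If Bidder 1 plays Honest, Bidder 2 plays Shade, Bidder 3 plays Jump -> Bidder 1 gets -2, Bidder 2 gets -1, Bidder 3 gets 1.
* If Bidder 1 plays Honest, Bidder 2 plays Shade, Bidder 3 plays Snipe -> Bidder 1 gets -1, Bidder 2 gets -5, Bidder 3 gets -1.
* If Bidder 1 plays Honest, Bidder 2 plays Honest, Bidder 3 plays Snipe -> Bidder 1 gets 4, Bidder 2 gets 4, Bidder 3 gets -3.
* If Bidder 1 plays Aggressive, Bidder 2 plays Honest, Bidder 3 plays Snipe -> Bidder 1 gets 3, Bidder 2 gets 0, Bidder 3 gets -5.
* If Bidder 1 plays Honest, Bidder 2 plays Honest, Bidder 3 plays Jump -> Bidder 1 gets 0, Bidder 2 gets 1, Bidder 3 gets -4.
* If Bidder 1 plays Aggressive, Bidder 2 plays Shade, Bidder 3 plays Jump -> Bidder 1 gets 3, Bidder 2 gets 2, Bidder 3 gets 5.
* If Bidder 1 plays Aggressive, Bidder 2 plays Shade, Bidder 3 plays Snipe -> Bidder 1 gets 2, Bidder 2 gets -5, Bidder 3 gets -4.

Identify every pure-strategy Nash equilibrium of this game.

Pure-strategy Nash equilibria: (Honest, Honest, Snipe); (Aggressive, Shade, Jump)

(Honest, Shade, Jump): Bidder 1 can switch to Aggressive (-2 → 3). Not NE.
(Honest, Shade, Snipe): Bidder 1 can switch to Aggressive (-1 → 2). Not NE.
(Honest, Honest, Jump): Bidder 3 can switch to Snipe (-4 → -3). Not NE.
(Honest, Honest, Snipe): Bidder 1 gets 4, best alternative 3; Bidder 2 gets 4, best alternative -5; Bidder 3 gets -3, best alternative -4. No profitable deviation — NE.
(Aggressive, Shade, Jump): Bidder 1 gets 3, best alternative -2; Bidder 2 gets 2, best alternative -1; Bidder 3 gets 5, best alternative -4. No profitable deviation — NE.
(Aggressive, Shade, Snipe): Bidder 2 can switch to Honest (-5 → 0). Not NE.
(Aggressive, Honest, Jump): Bidder 1 can switch to Honest (-3 → 0). Not NE.
(Aggressive, Honest, Snipe): Bidder 1 can switch to Honest (3 → 4). Not NE.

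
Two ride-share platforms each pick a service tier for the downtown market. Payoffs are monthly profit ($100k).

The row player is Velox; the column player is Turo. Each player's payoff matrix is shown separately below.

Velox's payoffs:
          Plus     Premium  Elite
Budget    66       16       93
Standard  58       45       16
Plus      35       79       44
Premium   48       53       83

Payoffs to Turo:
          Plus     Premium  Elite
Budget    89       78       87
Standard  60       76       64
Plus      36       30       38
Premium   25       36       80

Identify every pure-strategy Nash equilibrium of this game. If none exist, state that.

The unique pure-strategy Nash equilibrium is (Budget, Plus).

Velox against Plus: payoffs 66, 58, 35, 48 → best response Budget.
Velox against Premium: payoffs 16, 45, 79, 53 → best response Plus.
Velox against Elite: payoffs 93, 16, 44, 83 → best response Budget.
Turo against Budget: payoffs 89, 78, 87 → best response Plus.
Turo against Standard: payoffs 60, 76, 64 → best response Premium.
Turo against Plus: payoffs 36, 30, 38 → best response Elite.
Turo against Premium: payoffs 25, 36, 80 → best response Elite.
Mutual best responses: (Budget, Plus).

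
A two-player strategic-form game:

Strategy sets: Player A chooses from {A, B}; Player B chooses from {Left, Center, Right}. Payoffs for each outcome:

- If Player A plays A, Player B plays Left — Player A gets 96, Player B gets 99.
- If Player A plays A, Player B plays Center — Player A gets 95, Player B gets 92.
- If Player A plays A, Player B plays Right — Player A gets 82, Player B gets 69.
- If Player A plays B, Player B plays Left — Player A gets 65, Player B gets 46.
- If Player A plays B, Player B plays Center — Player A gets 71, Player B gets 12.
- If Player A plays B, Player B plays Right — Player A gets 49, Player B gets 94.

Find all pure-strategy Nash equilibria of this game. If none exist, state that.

Player A against Left: payoffs 96, 65 → best response A.
Player A against Center: payoffs 95, 71 → best response A.
Player A against Right: payoffs 82, 49 → best response A.
Player B against A: payoffs 99, 92, 69 → best response Left.
Player B against B: payoffs 46, 12, 94 → best response Right.
Mutual best responses: (A, Left).

The unique pure-strategy Nash equilibrium is (A, Left).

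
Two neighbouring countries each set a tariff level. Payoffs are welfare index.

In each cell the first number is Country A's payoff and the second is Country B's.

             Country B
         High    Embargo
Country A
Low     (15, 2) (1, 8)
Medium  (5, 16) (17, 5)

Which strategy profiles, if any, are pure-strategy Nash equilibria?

There is no pure-strategy Nash equilibrium.

(Low, High): Country B can switch to Embargo (2 → 8). Not NE.
(Low, Embargo): Country A can switch to Medium (1 → 17). Not NE.
(Medium, High): Country A can switch to Low (5 → 15). Not NE.
(Medium, Embargo): Country B can switch to High (5 → 16). Not NE.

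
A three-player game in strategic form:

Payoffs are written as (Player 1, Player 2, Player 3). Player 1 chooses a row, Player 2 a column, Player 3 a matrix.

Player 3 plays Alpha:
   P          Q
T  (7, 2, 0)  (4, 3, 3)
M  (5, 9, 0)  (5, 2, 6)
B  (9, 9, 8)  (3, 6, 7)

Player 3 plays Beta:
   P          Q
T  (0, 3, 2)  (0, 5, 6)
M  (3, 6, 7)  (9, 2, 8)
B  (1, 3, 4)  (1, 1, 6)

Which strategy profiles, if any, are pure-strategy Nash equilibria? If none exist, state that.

(M, P, Beta), (B, P, Alpha)

Player 1 against (P, Alpha): payoffs 7, 5, 9 → best response B.
Player 1 against (P, Beta): payoffs 0, 3, 1 → best response M.
Player 1 against (Q, Alpha): payoffs 4, 5, 3 → best response M.
Player 1 against (Q, Beta): payoffs 0, 9, 1 → best response M.
Player 2 against (T, Alpha): payoffs 2, 3 → best response Q.
Player 2 against (T, Beta): payoffs 3, 5 → best response Q.
Player 2 against (M, Alpha): payoffs 9, 2 → best response P.
Player 2 against (M, Beta): payoffs 6, 2 → best response P.
Player 2 against (B, Alpha): payoffs 9, 6 → best response P.
Player 2 against (B, Beta): payoffs 3, 1 → best response P.
Player 3 against (T, P): payoffs 0, 2 → best response Beta.
Player 3 against (T, Q): payoffs 3, 6 → best response Beta.
Player 3 against (M, P): payoffs 0, 7 → best response Beta.
Player 3 against (M, Q): payoffs 6, 8 → best response Beta.
Player 3 against (B, P): payoffs 8, 4 → best response Alpha.
Player 3 against (B, Q): payoffs 7, 6 → best response Alpha.
Mutual best responses: (M, P, Beta); (B, P, Alpha).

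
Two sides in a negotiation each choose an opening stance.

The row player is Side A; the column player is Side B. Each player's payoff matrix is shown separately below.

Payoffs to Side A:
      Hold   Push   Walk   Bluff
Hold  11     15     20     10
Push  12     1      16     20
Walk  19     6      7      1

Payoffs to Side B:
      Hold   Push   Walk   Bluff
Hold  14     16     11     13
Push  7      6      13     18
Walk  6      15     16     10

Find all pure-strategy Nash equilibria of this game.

For each strategy profile, look for a profitable unilateral deviation.
(Hold, Hold): Side A can switch to Push (11 → 12). Not NE.
(Hold, Push): Side A gets 15, best alternative 6; Side B gets 16, best alternative 14. No profitable deviation — NE.
(Hold, Walk): Side B can switch to Hold (11 → 14). Not NE.
(Hold, Bluff): Side A can switch to Push (10 → 20). Not NE.
(Push, Hold): Side A can switch to Walk (12 → 19). Not NE.
(Push, Push): Side A can switch to Hold (1 → 15). Not NE.
(Push, Walk): Side A can switch to Hold (16 → 20). Not NE.
(Push, Bluff): Side A gets 20, best alternative 10; Side B gets 18, best alternative 13. No profitable deviation — NE.
(The remaining 4 profiles each have a profitable deviation by the same check.)

Pure-strategy Nash equilibria: (Hold, Push), (Push, Bluff)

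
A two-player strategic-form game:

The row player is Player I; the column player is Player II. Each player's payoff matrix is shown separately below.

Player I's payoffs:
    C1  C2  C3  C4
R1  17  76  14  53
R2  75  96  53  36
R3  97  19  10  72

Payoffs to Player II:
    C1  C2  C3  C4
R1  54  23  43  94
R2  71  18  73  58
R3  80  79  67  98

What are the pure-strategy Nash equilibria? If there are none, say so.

Pure-strategy Nash equilibria: (R2, C3), (R3, C4)

(R1, C1): Player I can switch to R2 (17 → 75). Not NE.
(R1, C2): Player I can switch to R2 (76 → 96). Not NE.
(R1, C3): Player I can switch to R2 (14 → 53). Not NE.
(R1, C4): Player I can switch to R3 (53 → 72). Not NE.
(R2, C1): Player I can switch to R3 (75 → 97). Not NE.
(R2, C2): Player II can switch to C1 (18 → 71). Not NE.
(R2, C3): Player I gets 53, best alternative 14; Player II gets 73, best alternative 71. No profitable deviation — NE.
(R2, C4): Player I can switch to R1 (36 → 53). Not NE.
(R3, C1): Player II can switch to C4 (80 → 98). Not NE.
(R3, C4): Player I gets 72, best alternative 53; Player II gets 98, best alternative 80. No profitable deviation — NE.
(The remaining 2 profiles each have a profitable deviation by the same check.)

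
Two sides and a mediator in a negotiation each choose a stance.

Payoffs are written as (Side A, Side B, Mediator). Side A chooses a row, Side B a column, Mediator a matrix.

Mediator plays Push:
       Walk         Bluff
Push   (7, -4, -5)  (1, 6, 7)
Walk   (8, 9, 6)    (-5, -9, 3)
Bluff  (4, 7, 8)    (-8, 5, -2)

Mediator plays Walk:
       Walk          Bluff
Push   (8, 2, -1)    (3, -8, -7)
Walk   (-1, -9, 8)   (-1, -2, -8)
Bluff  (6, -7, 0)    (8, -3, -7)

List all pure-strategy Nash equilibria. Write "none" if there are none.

(Push, Walk, Push): Side A can switch to Walk (7 → 8). Not NE.
(Push, Walk, Walk): Side A gets 8, best alternative 6; Side B gets 2, best alternative -8; Mediator gets -1, best alternative -5. No profitable deviation — NE.
(Push, Bluff, Push): Side A gets 1, best alternative -5; Side B gets 6, best alternative -4; Mediator gets 7, best alternative -7. No profitable deviation — NE.
(Push, Bluff, Walk): Side A can switch to Bluff (3 → 8). Not NE.
(Walk, Walk, Push): Mediator can switch to Walk (6 → 8). Not NE.
(Walk, Walk, Walk): Side A can switch to Push (-1 → 8). Not NE.
(Walk, Bluff, Push): Side A can switch to Push (-5 → 1). Not NE.
(Walk, Bluff, Walk): Side A can switch to Push (-1 → 3). Not NE.
(Bluff, Walk, Push): Side A can switch to Push (4 → 7). Not NE.
(Bluff, Walk, Walk): Side A can switch to Push (6 → 8). Not NE.
(Bluff, Bluff, Push): Side A can switch to Push (-8 → 1). Not NE.
(Bluff, Bluff, Walk): Mediator can switch to Push (-7 → -2). Not NE.

The pure Nash equilibria are (Push, Walk, Walk) and (Push, Bluff, Push).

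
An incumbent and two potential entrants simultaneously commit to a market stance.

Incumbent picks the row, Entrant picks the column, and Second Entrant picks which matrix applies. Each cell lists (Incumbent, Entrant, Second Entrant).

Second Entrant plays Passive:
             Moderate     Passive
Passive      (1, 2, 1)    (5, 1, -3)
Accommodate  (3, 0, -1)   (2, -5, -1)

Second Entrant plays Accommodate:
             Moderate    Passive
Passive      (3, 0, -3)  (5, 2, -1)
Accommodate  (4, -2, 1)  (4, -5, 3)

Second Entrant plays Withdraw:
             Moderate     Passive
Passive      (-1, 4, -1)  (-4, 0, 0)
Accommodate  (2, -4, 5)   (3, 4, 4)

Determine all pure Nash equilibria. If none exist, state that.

(Passive, Moderate, Passive): Incumbent can switch to Accommodate (1 → 3). Not NE.
(Passive, Moderate, Accommodate): Incumbent can switch to Accommodate (3 → 4). Not NE.
(Passive, Moderate, Withdraw): Incumbent can switch to Accommodate (-1 → 2). Not NE.
(Passive, Passive, Passive): Entrant can switch to Moderate (1 → 2). Not NE.
(Passive, Passive, Accommodate): Second Entrant can switch to Withdraw (-1 → 0). Not NE.
(Passive, Passive, Withdraw): Incumbent can switch to Accommodate (-4 → 3). Not NE.
(Accommodate, Moderate, Passive): Second Entrant can switch to Accommodate (-1 → 1). Not NE.
(Accommodate, Moderate, Accommodate): Second Entrant can switch to Withdraw (1 → 5). Not NE.
(Accommodate, Passive, Withdraw): Incumbent gets 3, best alternative -4; Entrant gets 4, best alternative -4; Second Entrant gets 4, best alternative 3. No profitable deviation — NE.
(The remaining 3 profiles each have a profitable deviation by the same check.)

Pure NE: (Accommodate, Passive, Withdraw)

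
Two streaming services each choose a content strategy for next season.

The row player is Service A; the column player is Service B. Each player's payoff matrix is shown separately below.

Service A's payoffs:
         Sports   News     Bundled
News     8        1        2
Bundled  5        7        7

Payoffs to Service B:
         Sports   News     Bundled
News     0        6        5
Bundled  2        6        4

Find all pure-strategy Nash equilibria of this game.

Pure NE: (Bundled, News)

Service A against Sports: payoffs 8, 5 → best response News.
Service A against News: payoffs 1, 7 → best response Bundled.
Service A against Bundled: payoffs 2, 7 → best response Bundled.
Service B against News: payoffs 0, 6, 5 → best response News.
Service B against Bundled: payoffs 2, 6, 4 → best response News.
Mutual best responses: (Bundled, News).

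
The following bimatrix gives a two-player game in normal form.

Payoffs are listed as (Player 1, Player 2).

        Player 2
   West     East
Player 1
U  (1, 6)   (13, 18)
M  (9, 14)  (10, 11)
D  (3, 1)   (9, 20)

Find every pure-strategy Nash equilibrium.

(U, West): Player 1 can switch to M (1 → 9). Not NE.
(U, East): Player 1 gets 13, best alternative 10; Player 2 gets 18, best alternative 6. No profitable deviation — NE.
(M, West): Player 1 gets 9, best alternative 3; Player 2 gets 14, best alternative 11. No profitable deviation — NE.
(M, East): Player 1 can switch to U (10 → 13). Not NE.
(D, West): Player 1 can switch to M (3 → 9). Not NE.
(D, East): Player 1 can switch to U (9 → 13). Not NE.

Pure-strategy Nash equilibria: (U, East) and (M, West)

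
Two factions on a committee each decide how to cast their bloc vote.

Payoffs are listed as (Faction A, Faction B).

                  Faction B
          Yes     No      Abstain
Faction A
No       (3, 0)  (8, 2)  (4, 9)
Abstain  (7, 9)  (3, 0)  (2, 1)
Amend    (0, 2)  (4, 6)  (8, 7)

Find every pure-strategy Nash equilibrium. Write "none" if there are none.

The pure Nash equilibria are (Abstain, Yes), (Amend, Abstain).

Check each profile: it is a Nash equilibrium iff no player can strictly gain by switching unilaterally.
(No, Yes): Faction A can switch to Abstain (3 → 7). Not NE.
(No, No): Faction B can switch to Abstain (2 → 9). Not NE.
(No, Abstain): Faction A can switch to Amend (4 → 8). Not NE.
(Abstain, Yes): Faction A gets 7, best alternative 3; Faction B gets 9, best alternative 1. No profitable deviation — NE.
(Abstain, No): Faction A can switch to No (3 → 8). Not NE.
(Abstain, Abstain): Faction A can switch to No (2 → 4). Not NE.
(Amend, Yes): Faction A can switch to No (0 → 3). Not NE.
(Amend, No): Faction A can switch to No (4 → 8). Not NE.
(Amend, Abstain): Faction A gets 8, best alternative 4; Faction B gets 7, best alternative 6. No profitable deviation — NE.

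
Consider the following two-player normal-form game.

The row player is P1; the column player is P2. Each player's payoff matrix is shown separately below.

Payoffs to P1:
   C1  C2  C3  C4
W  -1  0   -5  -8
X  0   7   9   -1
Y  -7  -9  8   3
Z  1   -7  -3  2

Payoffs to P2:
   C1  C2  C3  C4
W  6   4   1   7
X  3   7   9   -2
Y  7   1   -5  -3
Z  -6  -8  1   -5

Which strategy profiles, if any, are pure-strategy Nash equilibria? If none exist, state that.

Pure NE: (X, C3)

Check each profile: it is a Nash equilibrium iff no player can strictly gain by switching unilaterally.
(W, C1): P1 can switch to X (-1 → 0). Not NE.
(W, C2): P1 can switch to X (0 → 7). Not NE.
(W, C3): P1 can switch to X (-5 → 9). Not NE.
(W, C4): P1 can switch to X (-8 → -1). Not NE.
(X, C1): P1 can switch to Z (0 → 1). Not NE.
(X, C2): P2 can switch to C3 (7 → 9). Not NE.
(X, C3): P1 gets 9, best alternative 8; P2 gets 9, best alternative 7. No profitable deviation — NE.
(X, C4): P1 can switch to Y (-1 → 3). Not NE.
(Y, C1): P1 can switch to W (-7 → -1). Not NE.
(The remaining 7 profiles each have a profitable deviation by the same check.)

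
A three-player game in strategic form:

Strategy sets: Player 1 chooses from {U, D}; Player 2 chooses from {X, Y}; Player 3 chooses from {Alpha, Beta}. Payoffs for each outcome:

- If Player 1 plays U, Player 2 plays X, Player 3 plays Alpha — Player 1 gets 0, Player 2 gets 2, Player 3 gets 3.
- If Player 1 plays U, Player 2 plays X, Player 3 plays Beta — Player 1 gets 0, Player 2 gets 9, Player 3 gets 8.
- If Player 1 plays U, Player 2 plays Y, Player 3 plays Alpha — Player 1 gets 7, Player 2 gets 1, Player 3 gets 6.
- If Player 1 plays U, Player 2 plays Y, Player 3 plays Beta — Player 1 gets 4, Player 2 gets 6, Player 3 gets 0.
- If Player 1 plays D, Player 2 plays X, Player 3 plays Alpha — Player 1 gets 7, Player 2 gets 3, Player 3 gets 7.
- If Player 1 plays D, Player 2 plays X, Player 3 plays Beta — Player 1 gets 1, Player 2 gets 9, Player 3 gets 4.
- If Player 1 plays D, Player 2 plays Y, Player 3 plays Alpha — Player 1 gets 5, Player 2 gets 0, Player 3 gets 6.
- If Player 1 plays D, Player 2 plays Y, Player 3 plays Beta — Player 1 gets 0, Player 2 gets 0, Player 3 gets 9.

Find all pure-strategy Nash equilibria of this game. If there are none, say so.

(D, X, Alpha)

For each player, find the best response to each opponent profile; mutual best responses are the pure NE.
Player 1 against (X, Alpha): payoffs 0, 7 → best response D.
Player 1 against (X, Beta): payoffs 0, 1 → best response D.
Player 1 against (Y, Alpha): payoffs 7, 5 → best response U.
Player 1 against (Y, Beta): payoffs 4, 0 → best response U.
Player 2 against (U, Alpha): payoffs 2, 1 → best response X.
Player 2 against (U, Beta): payoffs 9, 6 → best response X.
Player 2 against (D, Alpha): payoffs 3, 0 → best response X.
Player 2 against (D, Beta): payoffs 9, 0 → best response X.
Player 3 against (U, X): payoffs 3, 8 → best response Beta.
Player 3 against (U, Y): payoffs 6, 0 → best response Alpha.
Player 3 against (D, X): payoffs 7, 4 → best response Alpha.
Player 3 against (D, Y): payoffs 6, 9 → best response Beta.
Mutual best responses: (D, X, Alpha).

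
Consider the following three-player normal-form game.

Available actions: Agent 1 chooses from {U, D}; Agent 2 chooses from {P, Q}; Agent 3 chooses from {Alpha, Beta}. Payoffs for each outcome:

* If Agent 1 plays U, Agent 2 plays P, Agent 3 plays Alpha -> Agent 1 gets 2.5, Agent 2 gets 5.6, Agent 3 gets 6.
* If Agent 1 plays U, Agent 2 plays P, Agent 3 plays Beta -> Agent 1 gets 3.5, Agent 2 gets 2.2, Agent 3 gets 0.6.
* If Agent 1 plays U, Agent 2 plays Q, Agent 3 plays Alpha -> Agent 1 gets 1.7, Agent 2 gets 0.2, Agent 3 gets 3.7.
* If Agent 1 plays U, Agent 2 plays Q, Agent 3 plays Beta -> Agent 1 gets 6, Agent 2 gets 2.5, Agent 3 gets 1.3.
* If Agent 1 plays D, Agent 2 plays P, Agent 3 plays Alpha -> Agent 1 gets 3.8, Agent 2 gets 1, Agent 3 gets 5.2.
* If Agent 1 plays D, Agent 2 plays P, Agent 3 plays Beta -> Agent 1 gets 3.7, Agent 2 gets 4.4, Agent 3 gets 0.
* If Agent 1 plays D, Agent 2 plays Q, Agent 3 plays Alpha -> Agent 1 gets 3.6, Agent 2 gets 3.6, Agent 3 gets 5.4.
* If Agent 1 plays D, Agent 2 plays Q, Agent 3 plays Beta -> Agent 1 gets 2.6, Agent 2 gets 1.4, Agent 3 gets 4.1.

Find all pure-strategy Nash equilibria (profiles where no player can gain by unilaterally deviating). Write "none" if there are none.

The unique pure-strategy Nash equilibrium is (D, Q, Alpha).

Agent 1 against (P, Alpha): payoffs 2.5, 3.8 → best response D.
Agent 1 against (P, Beta): payoffs 3.5, 3.7 → best response D.
Agent 1 against (Q, Alpha): payoffs 1.7, 3.6 → best response D.
Agent 1 against (Q, Beta): payoffs 6, 2.6 → best response U.
Agent 2 against (U, Alpha): payoffs 5.6, 0.2 → best response P.
Agent 2 against (U, Beta): payoffs 2.2, 2.5 → best response Q.
Agent 2 against (D, Alpha): payoffs 1, 3.6 → best response Q.
Agent 2 against (D, Beta): payoffs 4.4, 1.4 → best response P.
Agent 3 against (U, P): payoffs 6, 0.6 → best response Alpha.
Agent 3 against (U, Q): payoffs 3.7, 1.3 → best response Alpha.
Agent 3 against (D, P): payoffs 5.2, 0 → best response Alpha.
Agent 3 against (D, Q): payoffs 5.4, 4.1 → best response Alpha.
Mutual best responses: (D, Q, Alpha).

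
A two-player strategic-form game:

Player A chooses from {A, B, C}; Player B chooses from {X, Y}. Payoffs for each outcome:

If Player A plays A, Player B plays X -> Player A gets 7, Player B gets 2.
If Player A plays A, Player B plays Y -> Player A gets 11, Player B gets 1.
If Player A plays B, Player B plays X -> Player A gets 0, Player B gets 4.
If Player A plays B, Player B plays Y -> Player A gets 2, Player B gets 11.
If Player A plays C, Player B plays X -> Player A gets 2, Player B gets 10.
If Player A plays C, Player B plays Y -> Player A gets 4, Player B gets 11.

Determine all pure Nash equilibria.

Pure NE: (A, X)

For each player, find the best response to each opponent profile; mutual best responses are the pure NE.
Player A against X: payoffs 7, 0, 2 → best response A.
Player A against Y: payoffs 11, 2, 4 → best response A.
Player B against A: payoffs 2, 1 → best response X.
Player B against B: payoffs 4, 11 → best response Y.
Player B against C: payoffs 10, 11 → best response Y.
Mutual best responses: (A, X).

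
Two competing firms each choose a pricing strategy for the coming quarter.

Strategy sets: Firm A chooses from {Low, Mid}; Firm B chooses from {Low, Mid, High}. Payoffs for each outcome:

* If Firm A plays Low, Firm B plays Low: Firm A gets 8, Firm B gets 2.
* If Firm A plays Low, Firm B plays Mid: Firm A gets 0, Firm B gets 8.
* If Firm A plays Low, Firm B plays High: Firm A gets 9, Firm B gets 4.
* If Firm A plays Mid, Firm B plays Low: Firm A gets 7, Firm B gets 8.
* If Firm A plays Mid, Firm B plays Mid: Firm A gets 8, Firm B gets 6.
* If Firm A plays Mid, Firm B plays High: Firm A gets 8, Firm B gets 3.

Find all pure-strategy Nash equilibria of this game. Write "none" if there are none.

This game has no pure Nash equilibrium.

For each strategy profile, look for a profitable unilateral deviation.
(Low, Low): Firm B can switch to Mid (2 → 8). Not NE.
(Low, Mid): Firm A can switch to Mid (0 → 8). Not NE.
(Low, High): Firm B can switch to Mid (4 → 8). Not NE.
(Mid, Low): Firm A can switch to Low (7 → 8). Not NE.
(Mid, Mid): Firm B can switch to Low (6 → 8). Not NE.
(Mid, High): Firm A can switch to Low (8 → 9). Not NE.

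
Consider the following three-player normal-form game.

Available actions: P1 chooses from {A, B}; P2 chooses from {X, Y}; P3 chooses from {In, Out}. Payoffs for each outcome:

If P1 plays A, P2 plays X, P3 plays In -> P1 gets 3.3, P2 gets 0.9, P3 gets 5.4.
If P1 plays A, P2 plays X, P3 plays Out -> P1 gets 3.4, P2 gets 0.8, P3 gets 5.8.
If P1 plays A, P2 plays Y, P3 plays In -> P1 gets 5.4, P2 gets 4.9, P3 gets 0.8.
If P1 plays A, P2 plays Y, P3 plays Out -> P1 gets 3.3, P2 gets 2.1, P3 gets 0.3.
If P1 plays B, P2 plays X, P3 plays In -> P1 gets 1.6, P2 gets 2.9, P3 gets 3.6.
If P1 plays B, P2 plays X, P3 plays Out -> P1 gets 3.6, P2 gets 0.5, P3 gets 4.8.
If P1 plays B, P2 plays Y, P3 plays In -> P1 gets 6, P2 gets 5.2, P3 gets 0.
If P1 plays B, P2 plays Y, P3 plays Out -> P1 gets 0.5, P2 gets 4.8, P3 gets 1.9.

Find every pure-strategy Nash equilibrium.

There is no pure-strategy Nash equilibrium.

P1 against (X, In): payoffs 3.3, 1.6 → best response A.
P1 against (X, Out): payoffs 3.4, 3.6 → best response B.
P1 against (Y, In): payoffs 5.4, 6 → best response B.
P1 against (Y, Out): payoffs 3.3, 0.5 → best response A.
P2 against (A, In): payoffs 0.9, 4.9 → best response Y.
P2 against (A, Out): payoffs 0.8, 2.1 → best response Y.
P2 against (B, In): payoffs 2.9, 5.2 → best response Y.
P2 against (B, Out): payoffs 0.5, 4.8 → best response Y.
P3 against (A, X): payoffs 5.4, 5.8 → best response Out.
P3 against (A, Y): payoffs 0.8, 0.3 → best response In.
P3 against (B, X): payoffs 3.6, 4.8 → best response Out.
P3 against (B, Y): payoffs 0, 1.9 → best response Out.
No profile is a mutual best response for all players.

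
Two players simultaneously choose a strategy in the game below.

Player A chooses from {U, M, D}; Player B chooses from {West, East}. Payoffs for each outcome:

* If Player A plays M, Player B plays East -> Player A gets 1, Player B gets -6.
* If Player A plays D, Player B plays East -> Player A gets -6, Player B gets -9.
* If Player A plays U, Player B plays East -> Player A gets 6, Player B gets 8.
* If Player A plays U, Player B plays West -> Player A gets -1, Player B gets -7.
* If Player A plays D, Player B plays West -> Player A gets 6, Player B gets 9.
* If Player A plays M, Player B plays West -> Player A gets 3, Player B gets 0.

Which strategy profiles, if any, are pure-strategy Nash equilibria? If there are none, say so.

The pure Nash equilibria are (U, East), (D, West).

(U, West): Player A can switch to M (-1 → 3). Not NE.
(U, East): Player A gets 6, best alternative 1; Player B gets 8, best alternative -7. No profitable deviation — NE.
(M, West): Player A can switch to D (3 → 6). Not NE.
(M, East): Player A can switch to U (1 → 6). Not NE.
(D, West): Player A gets 6, best alternative 3; Player B gets 9, best alternative -9. No profitable deviation — NE.
(D, East): Player A can switch to U (-6 → 6). Not NE.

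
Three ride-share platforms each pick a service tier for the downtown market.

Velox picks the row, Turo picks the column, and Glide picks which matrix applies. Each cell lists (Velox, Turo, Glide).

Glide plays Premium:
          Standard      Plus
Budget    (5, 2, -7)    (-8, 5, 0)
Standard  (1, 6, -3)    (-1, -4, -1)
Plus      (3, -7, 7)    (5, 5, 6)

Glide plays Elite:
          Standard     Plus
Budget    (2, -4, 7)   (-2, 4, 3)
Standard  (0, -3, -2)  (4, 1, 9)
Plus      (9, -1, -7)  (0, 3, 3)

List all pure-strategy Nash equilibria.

For each strategy profile, look for a profitable unilateral deviation.
(Budget, Standard, Premium): Turo can switch to Plus (2 → 5). Not NE.
(Budget, Standard, Elite): Velox can switch to Plus (2 → 9). Not NE.
(Budget, Plus, Premium): Velox can switch to Standard (-8 → -1). Not NE.
(Budget, Plus, Elite): Velox can switch to Standard (-2 → 4). Not NE.
(Standard, Standard, Premium): Velox can switch to Budget (1 → 5). Not NE.
(Standard, Standard, Elite): Velox can switch to Budget (0 → 2). Not NE.
(Standard, Plus, Premium): Velox can switch to Plus (-1 → 5). Not NE.
(Standard, Plus, Elite): Velox gets 4, best alternative 0; Turo gets 1, best alternative -3; Glide gets 9, best alternative -1. No profitable deviation — NE.
(Plus, Standard, Premium): Velox can switch to Budget (3 → 5). Not NE.
(Plus, Plus, Premium): Velox gets 5, best alternative -1; Turo gets 5, best alternative -7; Glide gets 6, best alternative 3. No profitable deviation — NE.
(The remaining 2 profiles each have a profitable deviation by the same check.)

Pure-strategy Nash equilibria: (Standard, Plus, Elite), (Plus, Plus, Premium)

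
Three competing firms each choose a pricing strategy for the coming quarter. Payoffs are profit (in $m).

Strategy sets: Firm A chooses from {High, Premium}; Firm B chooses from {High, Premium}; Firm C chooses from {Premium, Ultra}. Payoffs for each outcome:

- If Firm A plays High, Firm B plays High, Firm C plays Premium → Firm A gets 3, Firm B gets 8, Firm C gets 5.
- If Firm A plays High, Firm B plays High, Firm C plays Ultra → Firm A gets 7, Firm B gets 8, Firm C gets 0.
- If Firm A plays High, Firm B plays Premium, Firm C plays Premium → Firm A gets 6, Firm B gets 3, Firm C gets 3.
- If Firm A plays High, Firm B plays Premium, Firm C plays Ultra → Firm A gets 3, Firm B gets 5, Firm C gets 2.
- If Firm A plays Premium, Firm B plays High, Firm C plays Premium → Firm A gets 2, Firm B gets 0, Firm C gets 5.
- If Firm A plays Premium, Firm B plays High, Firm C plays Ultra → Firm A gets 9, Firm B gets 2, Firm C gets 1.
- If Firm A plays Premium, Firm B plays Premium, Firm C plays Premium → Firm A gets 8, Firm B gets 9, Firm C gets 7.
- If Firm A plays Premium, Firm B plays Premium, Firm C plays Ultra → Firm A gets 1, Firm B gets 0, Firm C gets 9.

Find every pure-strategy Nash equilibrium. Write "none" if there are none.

The unique pure-strategy Nash equilibrium is (High, High, Premium).

Mark each player's best response to every combination of opponents' strategies; a profile where every player is best-responding is a pure Nash equilibrium.
Firm A against (High, Premium): payoffs 3, 2 → best response High.
Firm A against (High, Ultra): payoffs 7, 9 → best response Premium.
Firm A against (Premium, Premium): payoffs 6, 8 → best response Premium.
Firm A against (Premium, Ultra): payoffs 3, 1 → best response High.
Firm B against (High, Premium): payoffs 8, 3 → best response High.
Firm B against (High, Ultra): payoffs 8, 5 → best response High.
Firm B against (Premium, Premium): payoffs 0, 9 → best response Premium.
Firm B against (Premium, Ultra): payoffs 2, 0 → best response High.
Firm C against (High, High): payoffs 5, 0 → best response Premium.
Firm C against (High, Premium): payoffs 3, 2 → best response Premium.
Firm C against (Premium, High): payoffs 5, 1 → best response Premium.
Firm C against (Premium, Premium): payoffs 7, 9 → best response Ultra.
Mutual best responses: (High, High, Premium).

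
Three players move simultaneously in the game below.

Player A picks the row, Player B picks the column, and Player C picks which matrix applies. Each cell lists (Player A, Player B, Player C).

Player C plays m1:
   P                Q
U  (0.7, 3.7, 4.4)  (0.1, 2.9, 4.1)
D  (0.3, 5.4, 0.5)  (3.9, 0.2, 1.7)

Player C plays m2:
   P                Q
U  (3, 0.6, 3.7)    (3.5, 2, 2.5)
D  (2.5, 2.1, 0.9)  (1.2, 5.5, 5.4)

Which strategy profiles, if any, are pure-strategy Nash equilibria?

(U, P, m1)

(U, P, m1): Player A gets 0.7, best alternative 0.3; Player B gets 3.7, best alternative 2.9; Player C gets 4.4, best alternative 3.7. No profitable deviation — NE.
(U, P, m2): Player B can switch to Q (0.6 → 2). Not NE.
(U, Q, m1): Player A can switch to D (0.1 → 3.9). Not NE.
(U, Q, m2): Player C can switch to m1 (2.5 → 4.1). Not NE.
(D, P, m1): Player A can switch to U (0.3 → 0.7). Not NE.
(D, P, m2): Player A can switch to U (2.5 → 3). Not NE.
(D, Q, m1): Player B can switch to P (0.2 → 5.4). Not NE.
(The remaining 1 profile has a profitable deviation by the same check.)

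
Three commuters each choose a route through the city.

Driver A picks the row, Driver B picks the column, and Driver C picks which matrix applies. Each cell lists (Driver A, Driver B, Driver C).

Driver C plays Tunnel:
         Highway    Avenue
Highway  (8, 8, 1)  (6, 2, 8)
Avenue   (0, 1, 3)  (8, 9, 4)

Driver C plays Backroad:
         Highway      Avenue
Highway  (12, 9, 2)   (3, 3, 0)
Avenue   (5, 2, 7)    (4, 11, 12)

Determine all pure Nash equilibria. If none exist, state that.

(Highway, Highway, Backroad); (Avenue, Avenue, Backroad)

For each strategy profile, look for a profitable unilateral deviation.
(Highway, Highway, Tunnel): Driver C can switch to Backroad (1 → 2). Not NE.
(Highway, Highway, Backroad): Driver A gets 12, best alternative 5; Driver B gets 9, best alternative 3; Driver C gets 2, best alternative 1. No profitable deviation — NE.
(Highway, Avenue, Tunnel): Driver A can switch to Avenue (6 → 8). Not NE.
(Highway, Avenue, Backroad): Driver A can switch to Avenue (3 → 4). Not NE.
(Avenue, Highway, Tunnel): Driver A can switch to Highway (0 → 8). Not NE.
(Avenue, Highway, Backroad): Driver A can switch to Highway (5 → 12). Not NE.
(Avenue, Avenue, Tunnel): Driver C can switch to Backroad (4 → 12). Not NE.
(Avenue, Avenue, Backroad): Driver A gets 4, best alternative 3; Driver B gets 11, best alternative 2; Driver C gets 12, best alternative 4. No profitable deviation — NE.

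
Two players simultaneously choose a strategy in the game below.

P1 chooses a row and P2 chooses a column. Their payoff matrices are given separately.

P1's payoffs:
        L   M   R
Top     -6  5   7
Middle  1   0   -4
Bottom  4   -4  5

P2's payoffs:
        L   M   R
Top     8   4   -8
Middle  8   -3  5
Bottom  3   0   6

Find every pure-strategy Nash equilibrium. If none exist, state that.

No pure-strategy Nash equilibrium.

(Top, L): P1 can switch to Middle (-6 → 1). Not NE.
(Top, M): P2 can switch to L (4 → 8). Not NE.
(Top, R): P2 can switch to L (-8 → 8). Not NE.
(Middle, L): P1 can switch to Bottom (1 → 4). Not NE.
(Middle, M): P1 can switch to Top (0 → 5). Not NE.
(Middle, R): P1 can switch to Top (-4 → 7). Not NE.
(Bottom, L): P2 can switch to R (3 → 6). Not NE.
(Bottom, M): P1 can switch to Top (-4 → 5). Not NE.
(Bottom, R): P1 can switch to Top (5 → 7). Not NE.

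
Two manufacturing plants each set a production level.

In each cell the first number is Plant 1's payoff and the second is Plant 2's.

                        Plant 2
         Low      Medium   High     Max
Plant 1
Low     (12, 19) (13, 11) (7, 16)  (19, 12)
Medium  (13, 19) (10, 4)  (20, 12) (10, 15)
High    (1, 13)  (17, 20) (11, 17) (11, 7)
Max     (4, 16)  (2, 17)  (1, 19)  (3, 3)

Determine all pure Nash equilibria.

Plant 1 against Low: payoffs 12, 13, 1, 4 → best response Medium.
Plant 1 against Medium: payoffs 13, 10, 17, 2 → best response High.
Plant 1 against High: payoffs 7, 20, 11, 1 → best response Medium.
Plant 1 against Max: payoffs 19, 10, 11, 3 → best response Low.
Plant 2 against Low: payoffs 19, 11, 16, 12 → best response Low.
Plant 2 against Medium: payoffs 19, 4, 12, 15 → best response Low.
Plant 2 against High: payoffs 13, 20, 17, 7 → best response Medium.
Plant 2 against Max: payoffs 16, 17, 19, 3 → best response High.
Mutual best responses: (Medium, Low); (High, Medium).

(Medium, Low), (High, Medium)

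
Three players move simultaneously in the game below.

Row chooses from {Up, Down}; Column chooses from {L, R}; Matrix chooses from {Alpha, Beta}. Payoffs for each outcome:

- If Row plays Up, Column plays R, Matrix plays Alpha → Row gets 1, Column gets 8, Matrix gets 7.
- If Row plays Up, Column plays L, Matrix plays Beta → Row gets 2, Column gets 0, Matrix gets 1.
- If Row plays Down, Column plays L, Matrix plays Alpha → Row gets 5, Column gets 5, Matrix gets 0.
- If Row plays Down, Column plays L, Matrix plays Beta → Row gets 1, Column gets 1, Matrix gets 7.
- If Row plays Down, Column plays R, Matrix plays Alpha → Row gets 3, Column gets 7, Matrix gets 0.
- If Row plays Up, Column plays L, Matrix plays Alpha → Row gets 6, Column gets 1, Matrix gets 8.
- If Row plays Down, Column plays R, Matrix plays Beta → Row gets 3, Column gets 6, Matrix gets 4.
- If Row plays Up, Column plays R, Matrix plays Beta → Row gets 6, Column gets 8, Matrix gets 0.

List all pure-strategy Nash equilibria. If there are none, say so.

There is no pure-strategy Nash equilibrium.

(Up, L, Alpha): Column can switch to R (1 → 8). Not NE.
(Up, L, Beta): Column can switch to R (0 → 8). Not NE.
(Up, R, Alpha): Row can switch to Down (1 → 3). Not NE.
(Up, R, Beta): Matrix can switch to Alpha (0 → 7). Not NE.
(Down, L, Alpha): Row can switch to Up (5 → 6). Not NE.
(Down, L, Beta): Row can switch to Up (1 → 2). Not NE.
(Down, R, Alpha): Matrix can switch to Beta (0 → 4). Not NE.
(Down, R, Beta): Row can switch to Up (3 → 6). Not NE.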